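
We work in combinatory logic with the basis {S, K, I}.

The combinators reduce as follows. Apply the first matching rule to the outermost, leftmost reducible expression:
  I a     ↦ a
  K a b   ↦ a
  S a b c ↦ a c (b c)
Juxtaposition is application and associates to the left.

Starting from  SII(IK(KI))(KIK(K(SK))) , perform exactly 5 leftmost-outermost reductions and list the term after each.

Answer: after 5 steps: I

Working:
  start: SII(IK(KI))(KIK(K(SK)))
  →1  I(IK(KI))(I(IK(KI)))(KIK(K(SK)))
  →2  IK(KI)(I(IK(KI)))(KIK(K(SK)))
  →3  K(KI)(I(IK(KI)))(KIK(K(SK)))
  →4  KI(KIK(K(SK)))
  →5  I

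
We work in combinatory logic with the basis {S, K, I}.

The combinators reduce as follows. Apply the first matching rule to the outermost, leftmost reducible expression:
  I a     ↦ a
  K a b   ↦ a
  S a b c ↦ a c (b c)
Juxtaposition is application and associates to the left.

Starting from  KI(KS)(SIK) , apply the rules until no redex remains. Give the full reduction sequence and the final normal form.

  start: KI(KS)(SIK)
  step 1: I(SIK)
  step 2: SIK

Answer: normal form = SIK  (in 2 steps)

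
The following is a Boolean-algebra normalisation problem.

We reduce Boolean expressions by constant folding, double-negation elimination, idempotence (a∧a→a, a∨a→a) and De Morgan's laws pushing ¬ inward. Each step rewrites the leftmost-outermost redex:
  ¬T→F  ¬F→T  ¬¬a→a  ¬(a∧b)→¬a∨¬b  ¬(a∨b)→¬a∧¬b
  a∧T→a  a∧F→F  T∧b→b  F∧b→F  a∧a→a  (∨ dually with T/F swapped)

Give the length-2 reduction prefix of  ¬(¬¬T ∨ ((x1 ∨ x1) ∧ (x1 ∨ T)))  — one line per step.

Answer: after 2 steps: ¬T ∧ ¬((x1 ∨ x1) ∧ (x1 ∨ T))

Working:
  start: ¬(¬¬T ∨ ((x1 ∨ x1) ∧ (x1 ∨ T)))
  step 1: ¬¬¬T ∧ ¬((x1 ∨ x1) ∧ (x1 ∨ T))
  step 2: ¬T ∧ ¬((x1 ∨ x1) ∧ (x1 ∨ T))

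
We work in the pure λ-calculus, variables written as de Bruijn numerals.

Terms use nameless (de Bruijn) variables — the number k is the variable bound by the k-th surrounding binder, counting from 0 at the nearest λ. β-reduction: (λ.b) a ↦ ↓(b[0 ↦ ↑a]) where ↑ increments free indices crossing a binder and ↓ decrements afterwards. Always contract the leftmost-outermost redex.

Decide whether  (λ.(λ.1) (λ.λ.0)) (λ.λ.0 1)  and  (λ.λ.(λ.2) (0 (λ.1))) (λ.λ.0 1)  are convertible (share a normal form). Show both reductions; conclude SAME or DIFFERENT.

Answer: DIFFERENT — A ⇓ λ.λ.0 1, B ⇓ λ.λ.λ.0 1

Derivation:
Term A:
  start: (λ.(λ.1) (λ.λ.0)) (λ.λ.0 1)
  →1  (λ.λ.λ.0 1) (λ.λ.0)
  →2  λ.λ.0 1

Term B:
  start: (λ.λ.(λ.2) (0 (λ.1))) (λ.λ.0 1)
  →1  λ.(λ.λ.λ.0 1) (0 (λ.1))
  →2  λ.λ.λ.0 1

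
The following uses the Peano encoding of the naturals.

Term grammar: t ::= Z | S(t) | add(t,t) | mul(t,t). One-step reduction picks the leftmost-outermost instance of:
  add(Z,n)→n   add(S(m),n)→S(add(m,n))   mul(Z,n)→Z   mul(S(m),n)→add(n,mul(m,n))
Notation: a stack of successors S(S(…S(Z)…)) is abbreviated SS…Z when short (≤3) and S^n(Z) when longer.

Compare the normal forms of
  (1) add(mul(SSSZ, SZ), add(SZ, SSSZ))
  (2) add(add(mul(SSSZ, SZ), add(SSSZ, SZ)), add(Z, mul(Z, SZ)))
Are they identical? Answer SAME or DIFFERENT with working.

Term A:
  start: add(mul(SSSZ, SZ), add(SZ, SSSZ))
  →1  add(add(SZ, mul(SSZ, SZ)), add(SZ, SSSZ))
  →2  add(S(add(Z, mul(SSZ, SZ))), add(SZ, SSSZ))
  →3  S(add(add(Z, mul(SSZ, SZ)), add(SZ, SSSZ)))
  →4  S(add(mul(SSZ, SZ), add(SZ, SSSZ)))
  →5  S(add(add(SZ, mul(SZ, SZ)), add(SZ, SSSZ)))
  →6  S(add(S(add(Z, mul(SZ, SZ))), add(SZ, SSSZ)))
  →7  S(S(add(add(Z, mul(SZ, SZ)), add(SZ, SSSZ))))
  →8  S(S(add(mul(SZ, SZ), add(SZ, SSSZ))))
  →9  S(S(add(add(SZ, mul(Z, SZ)), add(SZ, SSSZ))))
  →10  S(S(add(S(add(Z, mul(Z, SZ))), add(SZ, SSSZ))))
  →11  S(S(S(add(add(Z, mul(Z, SZ)), add(SZ, SSSZ)))))
  →12  S(S(S(add(mul(Z, SZ), add(SZ, SSSZ)))))
  →13  S(S(S(add(Z, add(SZ, SSSZ)))))
  →14  S(S(S(add(SZ, SSSZ))))
  →15  S(S(S(S(add(Z, SSSZ)))))
  →16  S^7(Z)

Term B:
  start: add(add(mul(SSSZ, SZ), add(SSSZ, SZ)), add(Z, mul(Z, SZ)))
  →1  add(add(add(SZ, mul(SSZ, SZ)), add(SSSZ, SZ)), add(Z, mul(Z, SZ)))
  →2  add(add(S(add(Z, mul(SSZ, SZ))), add(SSSZ, SZ)), add(Z, mul(Z, SZ)))
  →3  add(S(add(add(Z, mul(SSZ, SZ)), add(SSSZ, SZ))), add(Z, mul(Z, SZ)))
  →4  S(add(add(add(Z, mul(SSZ, SZ)), add(SSSZ, SZ)), add(Z, mul(Z, SZ))))
  →5  S(add(add(mul(SSZ, SZ), add(SSSZ, SZ)), add(Z, mul(Z, SZ))))
  →6  S(add(add(add(SZ, mul(SZ, SZ)), add(SSSZ, SZ)), add(Z, mul(Z, SZ))))
  →7  S(add(add(S(add(Z, mul(SZ, SZ))), add(SSSZ, SZ)), add(Z, mul(Z, SZ))))
  →8  S(add(S(add(add(Z, mul(SZ, SZ)), add(SSSZ, SZ))), add(Z, mul(Z, SZ))))
  →9  S(S(add(add(add(Z, mul(SZ, SZ)), add(SSSZ, SZ)), add(Z, mul(Z, SZ)))))
  →10  S(S(add(add(mul(SZ, SZ), add(SSSZ, SZ)), add(Z, mul(Z, SZ)))))
  →11  S(S(add(add(add(SZ, mul(Z, SZ)), add(SSSZ, SZ)), add(Z, mul(Z, SZ)))))
  →12  S(S(add(add(S(add(Z, mul(Z, SZ))), add(SSSZ, SZ)), add(Z, mul(Z, SZ)))))
  →13  S(S(add(S(add(add(Z, mul(Z, SZ)), add(SSSZ, SZ))), add(Z, mul(Z, SZ)))))
  →14  S(S(S(add(add(add(Z, mul(Z, SZ)), add(SSSZ, SZ)), add(Z, mul(Z, SZ))))))
  →15  S(S(S(add(add(mul(Z, SZ), add(SSSZ, SZ)), add(Z, mul(Z, SZ))))))
  →16  S(S(S(add(add(Z, add(SSSZ, SZ)), add(Z, mul(Z, SZ))))))
  →17  S(S(S(add(add(SSSZ, SZ), add(Z, mul(Z, SZ))))))
  →18  S(S(S(add(S(add(SSZ, SZ)), add(Z, mul(Z, SZ))))))
  →19  S(S(S(S(add(add(SSZ, SZ), add(Z, mul(Z, SZ)))))))
  →20  S(S(S(S(add(S(add(SZ, SZ)), add(Z, mul(Z, SZ)))))))
  →21  S(S(S(S(S(add(add(SZ, SZ), add(Z, mul(Z, SZ))))))))
  →22  S(S(S(S(S(add(S(add(Z, SZ)), add(Z, mul(Z, SZ))))))))
  →23  S(S(S(S(S(S(add(add(Z, SZ), add(Z, mul(Z, SZ)))))))))
  →24  S(S(S(S(S(S(add(SZ, add(Z, mul(Z, SZ)))))))))
  →25  S(S(S(S(S(S(S(add(Z, add(Z, mul(Z, SZ))))))))))
  →26  S(S(S(S(S(S(S(add(Z, mul(Z, SZ)))))))))
  →27  S(S(S(S(S(S(S(mul(Z, SZ))))))))
  →28  S^7(Z)

Answer: SAME — A ⇓ S^7(Z), B ⇓ S^7(Z)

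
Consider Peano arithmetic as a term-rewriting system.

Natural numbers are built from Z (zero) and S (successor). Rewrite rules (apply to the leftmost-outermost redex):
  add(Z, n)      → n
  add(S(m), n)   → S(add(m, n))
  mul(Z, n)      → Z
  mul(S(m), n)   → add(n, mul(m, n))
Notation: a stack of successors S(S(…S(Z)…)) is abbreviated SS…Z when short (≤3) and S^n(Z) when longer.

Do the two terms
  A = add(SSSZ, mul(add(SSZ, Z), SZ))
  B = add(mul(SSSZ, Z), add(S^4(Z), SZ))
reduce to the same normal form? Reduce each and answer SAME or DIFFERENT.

Term A:
  start: add(SSSZ, mul(add(SSZ, Z), SZ))
  step 1: S(add(SSZ, mul(add(SSZ, Z), SZ)))
  step 2: S(S(add(SZ, mul(add(SSZ, Z), SZ))))
  step 3: S(S(S(add(Z, mul(add(SSZ, Z), SZ)))))
  step 4: S(S(S(mul(add(SSZ, Z), SZ))))
  step 5: S(S(S(mul(S(add(SZ, Z)), SZ))))
  step 6: S(S(S(add(SZ, mul(add(SZ, Z), SZ)))))
  step 7: S(S(S(S(add(Z, mul(add(SZ, Z), SZ))))))
  step 8: S(S(S(S(mul(add(SZ, Z), SZ)))))
  step 9: S(S(S(S(mul(S(add(Z, Z)), SZ)))))
  step 10: S(S(S(S(add(SZ, mul(add(Z, Z), SZ))))))
  step 11: S(S(S(S(S(add(Z, mul(add(Z, Z), SZ)))))))
  step 12: S(S(S(S(S(mul(add(Z, Z), SZ))))))
  step 13: S(S(S(S(S(mul(Z, SZ))))))
  step 14: S^5(Z)

Term B:
  start: add(mul(SSSZ, Z), add(S^4(Z), SZ))
  step 1: add(add(Z, mul(SSZ, Z)), add(S^4(Z), SZ))
  step 2: add(mul(SSZ, Z), add(S^4(Z), SZ))
  step 3: add(add(Z, mul(SZ, Z)), add(S^4(Z), SZ))
  step 4: add(mul(SZ, Z), add(S^4(Z), SZ))
  step 5: add(add(Z, mul(Z, Z)), add(S^4(Z), SZ))
  step 6: add(mul(Z, Z), add(S^4(Z), SZ))
  step 7: add(Z, add(S^4(Z), SZ))
  step 8: add(S^4(Z), SZ)
  step 9: S(add(SSSZ, SZ))
  step 10: S(S(add(SSZ, SZ)))
  step 11: S(S(S(add(SZ, SZ))))
  step 12: S(S(S(S(add(Z, SZ)))))
  step 13: S^5(Z)

Answer: SAME — A ⇓ S^5(Z), B ⇓ S^5(Z)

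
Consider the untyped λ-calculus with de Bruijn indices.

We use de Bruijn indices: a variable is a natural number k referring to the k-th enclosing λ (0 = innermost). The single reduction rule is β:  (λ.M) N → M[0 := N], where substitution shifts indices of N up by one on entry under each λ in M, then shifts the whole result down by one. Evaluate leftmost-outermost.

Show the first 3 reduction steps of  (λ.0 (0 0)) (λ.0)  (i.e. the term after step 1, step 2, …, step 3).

  start: (λ.0 (0 0)) (λ.0)
  [1] (λ.0) ((λ.0) (λ.0))
  [2] (λ.0) (λ.0)
  [3] λ.0

Answer: after 3 steps: λ.0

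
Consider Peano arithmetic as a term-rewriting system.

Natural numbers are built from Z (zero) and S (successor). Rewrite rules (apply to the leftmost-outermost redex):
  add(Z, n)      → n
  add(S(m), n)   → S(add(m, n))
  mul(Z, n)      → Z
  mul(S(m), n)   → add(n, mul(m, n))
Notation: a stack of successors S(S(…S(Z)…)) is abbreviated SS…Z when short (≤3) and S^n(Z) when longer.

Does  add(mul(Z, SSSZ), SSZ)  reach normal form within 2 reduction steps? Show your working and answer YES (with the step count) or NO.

  start: add(mul(Z, SSSZ), SSZ)
  [1] add(Z, SSZ)
  [2] SSZ

Answer: YES — reaches normal form SSZ in 2 ≤ 2 steps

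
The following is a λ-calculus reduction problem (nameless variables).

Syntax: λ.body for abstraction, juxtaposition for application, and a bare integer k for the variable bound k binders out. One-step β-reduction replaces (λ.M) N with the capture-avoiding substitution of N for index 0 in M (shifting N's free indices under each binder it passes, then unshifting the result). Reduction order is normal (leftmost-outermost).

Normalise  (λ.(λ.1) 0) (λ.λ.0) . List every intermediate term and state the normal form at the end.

Answer: normal form = λ.λ.0  (in 2 steps)

Reduction:
  start: (λ.(λ.1) 0) (λ.λ.0)
  [1] (λ.λ.λ.0) (λ.λ.0)
  [2] λ.λ.0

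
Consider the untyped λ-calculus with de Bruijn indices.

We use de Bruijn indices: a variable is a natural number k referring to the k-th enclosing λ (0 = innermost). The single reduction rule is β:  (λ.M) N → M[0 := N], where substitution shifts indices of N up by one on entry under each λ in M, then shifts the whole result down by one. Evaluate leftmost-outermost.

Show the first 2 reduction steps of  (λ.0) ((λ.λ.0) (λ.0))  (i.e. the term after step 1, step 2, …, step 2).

  start: (λ.0) ((λ.λ.0) (λ.0))
  [1] (λ.λ.0) (λ.0)
  [2] λ.0

Answer: after 2 steps: λ.0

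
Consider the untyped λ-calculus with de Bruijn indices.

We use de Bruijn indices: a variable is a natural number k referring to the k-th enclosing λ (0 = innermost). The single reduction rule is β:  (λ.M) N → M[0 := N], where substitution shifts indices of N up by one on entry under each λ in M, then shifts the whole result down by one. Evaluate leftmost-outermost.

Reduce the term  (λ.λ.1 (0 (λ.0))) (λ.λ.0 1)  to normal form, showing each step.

  start: (λ.λ.1 (0 (λ.0))) (λ.λ.0 1)
  →1  λ.(λ.λ.0 1) (0 (λ.0))
  →2  λ.λ.0 (1 (λ.0))

Answer: normal form = λ.λ.0 (1 (λ.0))  (in 2 steps)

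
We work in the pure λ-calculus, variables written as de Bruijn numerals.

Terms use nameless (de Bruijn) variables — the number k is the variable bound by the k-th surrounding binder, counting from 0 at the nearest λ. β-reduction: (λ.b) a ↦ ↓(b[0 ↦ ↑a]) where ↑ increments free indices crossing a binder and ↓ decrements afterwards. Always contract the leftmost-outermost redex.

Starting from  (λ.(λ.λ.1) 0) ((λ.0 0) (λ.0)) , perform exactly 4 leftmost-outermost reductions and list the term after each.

  start: (λ.(λ.λ.1) 0) ((λ.0 0) (λ.0))
  [1] (λ.λ.1) ((λ.0 0) (λ.0))
  [2] λ.(λ.0 0) (λ.0)
  [3] λ.(λ.0) (λ.0)
  [4] λ.λ.0

Answer: after 4 steps: λ.λ.0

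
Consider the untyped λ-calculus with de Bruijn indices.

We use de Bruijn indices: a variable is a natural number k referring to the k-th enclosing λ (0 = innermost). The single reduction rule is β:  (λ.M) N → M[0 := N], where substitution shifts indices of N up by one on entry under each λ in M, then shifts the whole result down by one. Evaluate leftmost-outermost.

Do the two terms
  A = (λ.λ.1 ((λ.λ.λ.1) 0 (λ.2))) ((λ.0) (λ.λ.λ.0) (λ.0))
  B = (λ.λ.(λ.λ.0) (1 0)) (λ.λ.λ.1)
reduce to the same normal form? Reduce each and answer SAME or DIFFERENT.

Answer: SAME — A ⇓ λ.λ.0, B ⇓ λ.λ.0

Derivation:
Term A:
  start: (λ.λ.1 ((λ.λ.λ.1) 0 (λ.2))) ((λ.0) (λ.λ.λ.0) (λ.0))
  step 1: λ.(λ.0) (λ.λ.λ.0) (λ.0) ((λ.λ.λ.1) 0 (λ.(λ.0) (λ.λ.λ.0) (λ.0)))
  step 2: λ.(λ.λ.λ.0) (λ.0) ((λ.λ.λ.1) 0 (λ.(λ.0) (λ.λ.λ.0) (λ.0)))
  step 3: λ.(λ.λ.0) ((λ.λ.λ.1) 0 (λ.(λ.0) (λ.λ.λ.0) (λ.0)))
  step 4: λ.λ.0

Term B:
  start: (λ.λ.(λ.λ.0) (1 0)) (λ.λ.λ.1)
  step 1: λ.(λ.λ.0) ((λ.λ.λ.1) 0)
  step 2: λ.λ.0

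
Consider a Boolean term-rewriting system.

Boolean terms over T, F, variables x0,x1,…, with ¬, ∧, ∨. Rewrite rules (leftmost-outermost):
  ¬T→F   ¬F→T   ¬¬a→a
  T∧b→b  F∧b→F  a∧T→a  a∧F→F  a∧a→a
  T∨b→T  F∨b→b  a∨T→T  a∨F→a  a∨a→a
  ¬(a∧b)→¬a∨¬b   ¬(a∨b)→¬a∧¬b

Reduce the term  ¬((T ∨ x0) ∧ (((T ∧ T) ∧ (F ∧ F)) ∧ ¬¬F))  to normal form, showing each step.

Answer: normal form = T  (in 15 steps)

Reduction:
  start: ¬((T ∨ x0) ∧ (((T ∧ T) ∧ (F ∧ F)) ∧ ¬¬F))
  step 1: ¬(T ∨ x0) ∨ ¬(((T ∧ T) ∧ (F ∧ F)) ∧ ¬¬F)
  step 2: (¬T ∧ ¬x0) ∨ ¬(((T ∧ T) ∧ (F ∧ F)) ∧ ¬¬F)
  step 3: (F ∧ ¬x0) ∨ ¬(((T ∧ T) ∧ (F ∧ F)) ∧ ¬¬F)
  step 4: F ∨ ¬(((T ∧ T) ∧ (F ∧ F)) ∧ ¬¬F)
  step 5: ¬(((T ∧ T) ∧ (F ∧ F)) ∧ ¬¬F)
  step 6: ¬((T ∧ T) ∧ (F ∧ F)) ∨ ¬¬¬F
  step 7: (¬(T ∧ T) ∨ ¬(F ∧ F)) ∨ ¬¬¬F
  step 8: ((¬T ∨ ¬T) ∨ ¬(F ∧ F)) ∨ ¬¬¬F
  step 9: (¬T ∨ ¬(F ∧ F)) ∨ ¬¬¬F
  step 10: (F ∨ ¬(F ∧ F)) ∨ ¬¬¬F
  step 11: ¬(F ∧ F) ∨ ¬¬¬F
  step 12: (¬F ∨ ¬F) ∨ ¬¬¬F
  step 13: ¬F ∨ ¬¬¬F
  step 14: T ∨ ¬¬¬F
  step 15: T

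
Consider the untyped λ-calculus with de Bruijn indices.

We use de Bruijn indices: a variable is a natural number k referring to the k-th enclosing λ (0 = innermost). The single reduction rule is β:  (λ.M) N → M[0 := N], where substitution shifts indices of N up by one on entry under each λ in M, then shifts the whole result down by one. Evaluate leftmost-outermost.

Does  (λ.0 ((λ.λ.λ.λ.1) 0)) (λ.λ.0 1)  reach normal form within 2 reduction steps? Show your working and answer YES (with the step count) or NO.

Answer: NO — after 2 steps the term is λ.0 ((λ.λ.λ.λ.1) (λ.λ.0 1)), not yet normal

Reduction:
  start: (λ.0 ((λ.λ.λ.λ.1) 0)) (λ.λ.0 1)
  [1] (λ.λ.0 1) ((λ.λ.λ.λ.1) (λ.λ.0 1))
  [2] λ.0 ((λ.λ.λ.λ.1) (λ.λ.0 1))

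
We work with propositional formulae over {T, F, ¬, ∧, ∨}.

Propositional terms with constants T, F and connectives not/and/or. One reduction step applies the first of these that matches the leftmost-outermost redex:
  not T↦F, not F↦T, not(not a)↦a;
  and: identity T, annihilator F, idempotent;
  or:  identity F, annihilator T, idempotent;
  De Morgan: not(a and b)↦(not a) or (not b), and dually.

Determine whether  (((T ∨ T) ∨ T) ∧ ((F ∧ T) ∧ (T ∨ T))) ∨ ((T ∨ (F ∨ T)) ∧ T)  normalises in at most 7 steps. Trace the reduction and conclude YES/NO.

  start: (((T ∨ T) ∨ T) ∧ ((F ∧ T) ∧ (T ∨ T))) ∨ ((T ∨ (F ∨ T)) ∧ T)
  step 1: (T ∧ ((F ∧ T) ∧ (T ∨ T))) ∨ ((T ∨ (F ∨ T)) ∧ T)
  step 2: ((F ∧ T) ∧ (T ∨ T)) ∨ ((T ∨ (F ∨ T)) ∧ T)
  step 3: (F ∧ (T ∨ T)) ∨ ((T ∨ (F ∨ T)) ∧ T)
  step 4: F ∨ ((T ∨ (F ∨ T)) ∧ T)
  step 5: (T ∨ (F ∨ T)) ∧ T
  step 6: T ∨ (F ∨ T)
  step 7: T

Answer: YES — reaches normal form T in 7 ≤ 7 steps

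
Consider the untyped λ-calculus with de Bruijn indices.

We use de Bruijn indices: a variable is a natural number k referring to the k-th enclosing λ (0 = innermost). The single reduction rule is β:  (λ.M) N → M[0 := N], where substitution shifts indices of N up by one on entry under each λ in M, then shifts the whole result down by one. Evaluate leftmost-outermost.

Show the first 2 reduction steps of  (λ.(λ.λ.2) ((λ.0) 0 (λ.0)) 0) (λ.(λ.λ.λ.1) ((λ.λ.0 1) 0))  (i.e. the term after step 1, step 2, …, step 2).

  start: (λ.(λ.λ.2) ((λ.0) 0 (λ.0)) 0) (λ.(λ.λ.λ.1) ((λ.λ.0 1) 0))
  step 1: (λ.λ.λ.(λ.λ.λ.1) ((λ.λ.0 1) 0)) ((λ.0) (λ.(λ.λ.λ.1) ((λ.λ.0 1) 0)) (λ.0)) (λ.(λ.λ.λ.1) ((λ.λ.0 1) 0))
  step 2: (λ.λ.(λ.λ.λ.1) ((λ.λ.0 1) 0)) (λ.(λ.λ.λ.1) ((λ.λ.0 1) 0))

Answer: after 2 steps: (λ.λ.(λ.λ.λ.1) ((λ.λ.0 1) 0)) (λ.(λ.λ.λ.1) ((λ.λ.0 1) 0))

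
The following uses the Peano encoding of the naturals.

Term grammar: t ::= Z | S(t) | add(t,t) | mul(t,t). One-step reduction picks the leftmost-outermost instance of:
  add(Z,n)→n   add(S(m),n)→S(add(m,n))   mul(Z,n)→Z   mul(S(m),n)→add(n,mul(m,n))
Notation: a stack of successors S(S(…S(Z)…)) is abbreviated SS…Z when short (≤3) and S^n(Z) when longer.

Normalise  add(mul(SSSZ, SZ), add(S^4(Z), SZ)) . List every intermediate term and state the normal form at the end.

Answer: normal form = S^8(Z)  (in 19 steps)

Derivation:
  start: add(mul(SSSZ, SZ), add(S^4(Z), SZ))
  →1  add(add(SZ, mul(SSZ, SZ)), add(S^4(Z), SZ))
  →2  add(S(add(Z, mul(SSZ, SZ))), add(S^4(Z), SZ))
  →3  S(add(add(Z, mul(SSZ, SZ)), add(S^4(Z), SZ)))
  →4  S(add(mul(SSZ, SZ), add(S^4(Z), SZ)))
  →5  S(add(add(SZ, mul(SZ, SZ)), add(S^4(Z), SZ)))
  →6  S(add(S(add(Z, mul(SZ, SZ))), add(S^4(Z), SZ)))
  →7  S(S(add(add(Z, mul(SZ, SZ)), add(S^4(Z), SZ))))
  →8  S(S(add(mul(SZ, SZ), add(S^4(Z), SZ))))
  →9  S(S(add(add(SZ, mul(Z, SZ)), add(S^4(Z), SZ))))
  →10  S(S(add(S(add(Z, mul(Z, SZ))), add(S^4(Z), SZ))))
  →11  S(S(S(add(add(Z, mul(Z, SZ)), add(S^4(Z), SZ)))))
  →12  S(S(S(add(mul(Z, SZ), add(S^4(Z), SZ)))))
  →13  S(S(S(add(Z, add(S^4(Z), SZ)))))
  →14  S(S(S(add(S^4(Z), SZ))))
  →15  S(S(S(S(add(SSSZ, SZ)))))
  →16  S(S(S(S(S(add(SSZ, SZ))))))
  →17  S(S(S(S(S(S(add(SZ, SZ)))))))
  →18  S(S(S(S(S(S(S(add(Z, SZ))))))))
  →19  S^8(Z)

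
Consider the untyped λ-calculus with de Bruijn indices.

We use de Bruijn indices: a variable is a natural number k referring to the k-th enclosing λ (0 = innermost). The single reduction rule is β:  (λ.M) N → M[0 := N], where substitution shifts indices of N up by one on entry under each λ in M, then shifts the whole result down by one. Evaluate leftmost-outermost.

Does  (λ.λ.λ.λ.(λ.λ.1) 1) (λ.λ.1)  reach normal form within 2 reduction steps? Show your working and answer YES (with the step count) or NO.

Answer: YES — reaches normal form λ.λ.λ.λ.2 in 2 ≤ 2 steps

Reduction:
  start: (λ.λ.λ.λ.(λ.λ.1) 1) (λ.λ.1)
  step 1: λ.λ.λ.(λ.λ.1) 1
  step 2: λ.λ.λ.λ.2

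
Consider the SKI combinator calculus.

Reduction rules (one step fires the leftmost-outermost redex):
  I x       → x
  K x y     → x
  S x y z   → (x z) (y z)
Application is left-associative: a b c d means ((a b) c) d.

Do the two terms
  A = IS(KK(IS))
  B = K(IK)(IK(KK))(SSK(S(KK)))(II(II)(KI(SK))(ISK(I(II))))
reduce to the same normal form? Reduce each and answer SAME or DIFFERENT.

Answer: DIFFERENT — A ⇓ SK, B ⇓ S(S(KK))(K(S(KK)))

Reduction:
Term A:
  start: IS(KK(IS))
  →1  S(KK(IS))
  →2  SK

Term B:
  start: K(IK)(IK(KK))(SSK(S(KK)))(II(II)(KI(SK))(ISK(I(II))))
  →1  IK(SSK(S(KK)))(II(II)(KI(SK))(ISK(I(II))))
  →2  K(SSK(S(KK)))(II(II)(KI(SK))(ISK(I(II))))
  →3  SSK(S(KK))
  →4  S(S(KK))(K(S(KK)))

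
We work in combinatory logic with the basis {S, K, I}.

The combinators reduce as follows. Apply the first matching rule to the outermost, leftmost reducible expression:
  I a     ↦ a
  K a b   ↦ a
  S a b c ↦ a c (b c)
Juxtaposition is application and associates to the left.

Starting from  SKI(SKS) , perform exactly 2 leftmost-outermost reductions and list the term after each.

  start: SKI(SKS)
  [1] K(SKS)(I(SKS))
  [2] SKS

Answer: after 2 steps: SKS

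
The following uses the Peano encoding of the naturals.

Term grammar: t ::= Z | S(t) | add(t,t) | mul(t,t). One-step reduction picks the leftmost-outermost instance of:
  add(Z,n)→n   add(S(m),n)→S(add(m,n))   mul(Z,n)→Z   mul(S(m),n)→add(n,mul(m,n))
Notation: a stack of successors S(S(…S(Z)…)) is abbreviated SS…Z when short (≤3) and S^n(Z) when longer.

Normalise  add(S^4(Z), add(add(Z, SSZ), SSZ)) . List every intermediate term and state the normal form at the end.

  start: add(S^4(Z), add(add(Z, SSZ), SSZ))
  step 1: S(add(SSSZ, add(add(Z, SSZ), SSZ)))
  step 2: S(S(add(SSZ, add(add(Z, SSZ), SSZ))))
  step 3: S(S(S(add(SZ, add(add(Z, SSZ), SSZ)))))
  step 4: S(S(S(S(add(Z, add(add(Z, SSZ), SSZ))))))
  step 5: S(S(S(S(add(add(Z, SSZ), SSZ)))))
  step 6: S(S(S(S(add(SSZ, SSZ)))))
  step 7: S(S(S(S(S(add(SZ, SSZ))))))
  step 8: S(S(S(S(S(S(add(Z, SSZ)))))))
  step 9: S^8(Z)

Answer: normal form = S^8(Z)  (in 9 steps)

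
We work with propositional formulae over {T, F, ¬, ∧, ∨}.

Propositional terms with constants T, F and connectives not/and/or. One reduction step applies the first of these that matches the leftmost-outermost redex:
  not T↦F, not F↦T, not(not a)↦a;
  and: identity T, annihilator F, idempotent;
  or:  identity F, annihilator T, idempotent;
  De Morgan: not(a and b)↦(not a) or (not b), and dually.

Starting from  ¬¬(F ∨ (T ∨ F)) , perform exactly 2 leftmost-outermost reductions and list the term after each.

  start: ¬¬(F ∨ (T ∨ F))
  [1] F ∨ (T ∨ F)
  [2] T ∨ F

Answer: after 2 steps: T ∨ F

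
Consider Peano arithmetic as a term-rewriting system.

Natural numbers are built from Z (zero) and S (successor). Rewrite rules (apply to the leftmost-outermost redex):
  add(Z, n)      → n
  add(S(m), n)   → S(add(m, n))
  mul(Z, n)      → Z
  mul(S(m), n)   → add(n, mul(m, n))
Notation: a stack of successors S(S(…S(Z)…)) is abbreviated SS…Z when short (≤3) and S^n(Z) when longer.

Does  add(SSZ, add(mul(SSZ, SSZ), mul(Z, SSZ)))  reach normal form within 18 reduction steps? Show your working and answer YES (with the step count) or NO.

Answer: YES — reaches normal form S^6(Z) in 18 ≤ 18 steps

Working:
  start: add(SSZ, add(mul(SSZ, SSZ), mul(Z, SSZ)))
  step 1: S(add(SZ, add(mul(SSZ, SSZ), mul(Z, SSZ))))
  step 2: S(S(add(Z, add(mul(SSZ, SSZ), mul(Z, SSZ)))))
  step 3: S(S(add(mul(SSZ, SSZ), mul(Z, SSZ))))
  step 4: S(S(add(add(SSZ, mul(SZ, SSZ)), mul(Z, SSZ))))
  step 5: S(S(add(S(add(SZ, mul(SZ, SSZ))), mul(Z, SSZ))))
  step 6: S(S(S(add(add(SZ, mul(SZ, SSZ)), mul(Z, SSZ)))))
  step 7: S(S(S(add(S(add(Z, mul(SZ, SSZ))), mul(Z, SSZ)))))
  step 8: S(S(S(S(add(add(Z, mul(SZ, SSZ)), mul(Z, SSZ))))))
  step 9: S(S(S(S(add(mul(SZ, SSZ), mul(Z, SSZ))))))
  step 10: S(S(S(S(add(add(SSZ, mul(Z, SSZ)), mul(Z, SSZ))))))
  step 11: S(S(S(S(add(S(add(SZ, mul(Z, SSZ))), mul(Z, SSZ))))))
  step 12: S(S(S(S(S(add(add(SZ, mul(Z, SSZ)), mul(Z, SSZ)))))))
  step 13: S(S(S(S(S(add(S(add(Z, mul(Z, SSZ))), mul(Z, SSZ)))))))
  step 14: S(S(S(S(S(S(add(add(Z, mul(Z, SSZ)), mul(Z, SSZ))))))))
  step 15: S(S(S(S(S(S(add(mul(Z, SSZ), mul(Z, SSZ))))))))
  step 16: S(S(S(S(S(S(add(Z, mul(Z, SSZ))))))))
  step 17: S(S(S(S(S(S(mul(Z, SSZ)))))))
  step 18: S^6(Z)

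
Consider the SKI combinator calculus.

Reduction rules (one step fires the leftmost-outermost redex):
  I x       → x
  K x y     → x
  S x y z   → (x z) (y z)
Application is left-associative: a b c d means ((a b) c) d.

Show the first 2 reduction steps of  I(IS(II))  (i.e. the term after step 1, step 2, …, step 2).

  start: I(IS(II))
  →1  IS(II)
  →2  S(II)

Answer: after 2 steps: S(II)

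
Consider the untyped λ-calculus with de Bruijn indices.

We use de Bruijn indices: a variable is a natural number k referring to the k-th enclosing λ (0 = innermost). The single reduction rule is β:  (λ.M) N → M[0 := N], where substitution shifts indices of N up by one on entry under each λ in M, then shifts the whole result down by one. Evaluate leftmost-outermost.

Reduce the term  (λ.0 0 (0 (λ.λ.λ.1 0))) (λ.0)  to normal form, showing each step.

Answer: normal form = λ.λ.λ.1 0  (in 4 steps)

Derivation:
  start: (λ.0 0 (0 (λ.λ.λ.1 0))) (λ.0)
  step 1: (λ.0) (λ.0) ((λ.0) (λ.λ.λ.1 0))
  step 2: (λ.0) ((λ.0) (λ.λ.λ.1 0))
  step 3: (λ.0) (λ.λ.λ.1 0)
  step 4: λ.λ.λ.1 0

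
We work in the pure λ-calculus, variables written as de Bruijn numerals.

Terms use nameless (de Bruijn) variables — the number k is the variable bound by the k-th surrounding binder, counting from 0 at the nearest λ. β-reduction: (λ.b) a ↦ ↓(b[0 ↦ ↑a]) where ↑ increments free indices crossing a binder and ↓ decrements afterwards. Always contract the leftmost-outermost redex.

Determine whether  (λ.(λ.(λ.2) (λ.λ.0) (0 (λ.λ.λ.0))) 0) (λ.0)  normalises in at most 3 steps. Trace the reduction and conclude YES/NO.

  start: (λ.(λ.(λ.2) (λ.λ.0) (0 (λ.λ.λ.0))) 0) (λ.0)
  step 1: (λ.(λ.λ.0) (λ.λ.0) (0 (λ.λ.λ.0))) (λ.0)
  step 2: (λ.λ.0) (λ.λ.0) ((λ.0) (λ.λ.λ.0))
  step 3: (λ.0) ((λ.0) (λ.λ.λ.0))

Answer: NO — after 3 steps the term is (λ.0) ((λ.0) (λ.λ.λ.0)), not yet normal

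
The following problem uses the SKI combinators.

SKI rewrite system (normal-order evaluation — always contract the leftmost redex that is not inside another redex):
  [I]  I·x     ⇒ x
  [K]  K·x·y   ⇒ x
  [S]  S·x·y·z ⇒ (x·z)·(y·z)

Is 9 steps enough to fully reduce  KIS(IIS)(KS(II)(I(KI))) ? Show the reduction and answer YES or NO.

Answer: YES — reaches normal form S(S(KI)) in 6 ≤ 9 steps

Working:
  start: KIS(IIS)(KS(II)(I(KI)))
  [1] I(IIS)(KS(II)(I(KI)))
  [2] IIS(KS(II)(I(KI)))
  [3] IS(KS(II)(I(KI)))
  [4] S(KS(II)(I(KI)))
  [5] S(S(I(KI)))
  [6] S(S(KI))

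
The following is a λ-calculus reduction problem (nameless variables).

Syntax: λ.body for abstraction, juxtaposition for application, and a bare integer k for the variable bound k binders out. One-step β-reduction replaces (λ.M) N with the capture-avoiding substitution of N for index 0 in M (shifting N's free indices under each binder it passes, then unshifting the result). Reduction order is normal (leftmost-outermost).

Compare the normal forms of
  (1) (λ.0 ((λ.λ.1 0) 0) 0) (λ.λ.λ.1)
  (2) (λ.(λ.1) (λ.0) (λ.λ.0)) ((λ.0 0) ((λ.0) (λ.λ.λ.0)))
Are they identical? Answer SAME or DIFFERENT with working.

Term A:
  start: (λ.0 ((λ.λ.1 0) 0) 0) (λ.λ.λ.1)
  →1  (λ.λ.λ.1) ((λ.λ.1 0) (λ.λ.λ.1)) (λ.λ.λ.1)
  →2  (λ.λ.1) (λ.λ.λ.1)
  →3  λ.λ.λ.λ.1

Term B:
  start: (λ.(λ.1) (λ.0) (λ.λ.0)) ((λ.0 0) ((λ.0) (λ.λ.λ.0)))
  →1  (λ.(λ.0 0) ((λ.0) (λ.λ.λ.0))) (λ.0) (λ.λ.0)
  →2  (λ.0 0) ((λ.0) (λ.λ.λ.0)) (λ.λ.0)
  →3  (λ.0) (λ.λ.λ.0) ((λ.0) (λ.λ.λ.0)) (λ.λ.0)
  →4  (λ.λ.λ.0) ((λ.0) (λ.λ.λ.0)) (λ.λ.0)
  →5  (λ.λ.0) (λ.λ.0)
  →6  λ.0

Answer: DIFFERENT — A ⇓ λ.λ.λ.λ.1, B ⇓ λ.0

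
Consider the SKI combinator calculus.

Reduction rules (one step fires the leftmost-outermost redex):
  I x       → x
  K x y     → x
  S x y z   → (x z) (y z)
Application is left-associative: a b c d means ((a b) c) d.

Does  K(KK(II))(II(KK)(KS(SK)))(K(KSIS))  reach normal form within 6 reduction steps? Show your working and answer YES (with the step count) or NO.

Answer: YES — reaches normal form K(K(SS)) in 3 ≤ 6 steps

Derivation:
  start: K(KK(II))(II(KK)(KS(SK)))(K(KSIS))
  step 1: KK(II)(K(KSIS))
  step 2: K(K(KSIS))
  step 3: K(K(SS))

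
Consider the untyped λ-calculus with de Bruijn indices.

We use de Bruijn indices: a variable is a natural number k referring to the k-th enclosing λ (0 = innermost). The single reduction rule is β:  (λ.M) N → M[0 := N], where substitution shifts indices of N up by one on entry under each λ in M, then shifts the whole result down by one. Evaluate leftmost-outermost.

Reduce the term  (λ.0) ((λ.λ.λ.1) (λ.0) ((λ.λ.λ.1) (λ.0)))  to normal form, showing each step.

  start: (λ.0) ((λ.λ.λ.1) (λ.0) ((λ.λ.λ.1) (λ.0)))
  [1] (λ.λ.λ.1) (λ.0) ((λ.λ.λ.1) (λ.0))
  [2] (λ.λ.1) ((λ.λ.λ.1) (λ.0))
  [3] λ.(λ.λ.λ.1) (λ.0)
  [4] λ.λ.λ.1

Answer: normal form = λ.λ.λ.1  (in 4 steps)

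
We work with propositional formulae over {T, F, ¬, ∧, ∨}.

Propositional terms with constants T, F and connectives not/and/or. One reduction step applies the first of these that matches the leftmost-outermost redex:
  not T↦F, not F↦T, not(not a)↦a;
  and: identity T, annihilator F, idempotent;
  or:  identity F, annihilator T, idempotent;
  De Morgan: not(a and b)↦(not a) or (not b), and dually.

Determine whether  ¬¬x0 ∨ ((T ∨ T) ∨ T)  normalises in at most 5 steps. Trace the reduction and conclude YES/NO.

Answer: YES — reaches normal form T in 3 ≤ 5 steps

Reduction:
  start: ¬¬x0 ∨ ((T ∨ T) ∨ T)
  →1  x0 ∨ ((T ∨ T) ∨ T)
  →2  x0 ∨ T
  →3  T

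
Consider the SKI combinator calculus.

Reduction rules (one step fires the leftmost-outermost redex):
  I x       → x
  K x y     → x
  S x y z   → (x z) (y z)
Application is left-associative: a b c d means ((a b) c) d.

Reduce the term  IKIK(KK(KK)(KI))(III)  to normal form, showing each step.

Answer: normal form = KI  (in 5 steps)

Working:
  start: IKIK(KK(KK)(KI))(III)
  →1  KIK(KK(KK)(KI))(III)
  →2  I(KK(KK)(KI))(III)
  →3  KK(KK)(KI)(III)
  →4  K(KI)(III)
  →5  KI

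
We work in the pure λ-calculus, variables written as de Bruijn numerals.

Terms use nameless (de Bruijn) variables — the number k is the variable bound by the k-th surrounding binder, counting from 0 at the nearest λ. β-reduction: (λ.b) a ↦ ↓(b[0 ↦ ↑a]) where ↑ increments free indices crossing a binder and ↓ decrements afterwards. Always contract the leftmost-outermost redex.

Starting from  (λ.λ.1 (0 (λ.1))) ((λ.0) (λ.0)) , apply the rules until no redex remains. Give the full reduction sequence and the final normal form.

  start: (λ.λ.1 (0 (λ.1))) ((λ.0) (λ.0))
  step 1: λ.(λ.0) (λ.0) (0 (λ.1))
  step 2: λ.(λ.0) (0 (λ.1))
  step 3: λ.0 (λ.1)

Answer: normal form = λ.0 (λ.1)  (in 3 steps)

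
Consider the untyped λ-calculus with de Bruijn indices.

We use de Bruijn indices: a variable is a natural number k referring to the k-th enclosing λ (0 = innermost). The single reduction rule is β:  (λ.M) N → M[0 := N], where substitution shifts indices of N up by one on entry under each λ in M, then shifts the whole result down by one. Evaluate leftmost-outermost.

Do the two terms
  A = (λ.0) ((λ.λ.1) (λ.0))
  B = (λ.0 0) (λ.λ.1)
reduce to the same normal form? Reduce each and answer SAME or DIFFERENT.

Answer: DIFFERENT — A ⇓ λ.λ.0, B ⇓ λ.λ.λ.1

Working:
Term A:
  start: (λ.0) ((λ.λ.1) (λ.0))
  →1  (λ.λ.1) (λ.0)
  →2  λ.λ.0

Term B:
  start: (λ.0 0) (λ.λ.1)
  →1  (λ.λ.1) (λ.λ.1)
  →2  λ.λ.λ.1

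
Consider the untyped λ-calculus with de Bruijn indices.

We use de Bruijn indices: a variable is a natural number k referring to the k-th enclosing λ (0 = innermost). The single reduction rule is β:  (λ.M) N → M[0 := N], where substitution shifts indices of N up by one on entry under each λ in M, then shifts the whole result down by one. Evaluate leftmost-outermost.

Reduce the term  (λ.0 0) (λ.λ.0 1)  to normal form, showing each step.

Answer: normal form = λ.0 (λ.λ.0 1)  (in 2 steps)

Working:
  start: (λ.0 0) (λ.λ.0 1)
  →1  (λ.λ.0 1) (λ.λ.0 1)
  →2  λ.0 (λ.λ.0 1)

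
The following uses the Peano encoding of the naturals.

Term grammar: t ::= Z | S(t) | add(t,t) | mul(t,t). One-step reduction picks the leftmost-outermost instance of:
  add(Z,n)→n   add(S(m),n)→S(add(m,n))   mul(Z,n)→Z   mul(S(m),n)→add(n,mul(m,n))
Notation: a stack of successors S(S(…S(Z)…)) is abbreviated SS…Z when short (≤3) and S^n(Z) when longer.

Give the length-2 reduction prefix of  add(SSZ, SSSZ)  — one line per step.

  start: add(SSZ, SSSZ)
  [1] S(add(SZ, SSSZ))
  [2] S(S(add(Z, SSSZ)))

Answer: after 2 steps: S(S(add(Z, SSSZ)))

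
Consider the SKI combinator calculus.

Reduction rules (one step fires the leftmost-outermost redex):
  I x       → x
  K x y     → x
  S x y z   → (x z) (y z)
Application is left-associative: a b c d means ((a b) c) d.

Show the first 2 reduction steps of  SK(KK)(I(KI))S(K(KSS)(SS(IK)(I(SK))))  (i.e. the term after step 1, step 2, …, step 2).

Answer: after 2 steps: I(KI)S(K(KSS)(SS(IK)(I(SK))))

Derivation:
  start: SK(KK)(I(KI))S(K(KSS)(SS(IK)(I(SK))))
  [1] K(I(KI))(KK(I(KI)))S(K(KSS)(SS(IK)(I(SK))))
  [2] I(KI)S(K(KSS)(SS(IK)(I(SK))))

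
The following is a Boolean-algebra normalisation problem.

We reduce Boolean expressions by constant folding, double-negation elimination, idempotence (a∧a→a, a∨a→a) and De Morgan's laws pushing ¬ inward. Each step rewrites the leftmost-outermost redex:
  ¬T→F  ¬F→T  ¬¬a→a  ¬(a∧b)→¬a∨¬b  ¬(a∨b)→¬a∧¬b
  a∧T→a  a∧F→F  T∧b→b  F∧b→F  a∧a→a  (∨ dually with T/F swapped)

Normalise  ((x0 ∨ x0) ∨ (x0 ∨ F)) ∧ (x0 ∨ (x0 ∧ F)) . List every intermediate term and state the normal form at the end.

Answer: normal form = x0  (in 6 steps)

Derivation:
  start: ((x0 ∨ x0) ∨ (x0 ∨ F)) ∧ (x0 ∨ (x0 ∧ F))
  →1  (x0 ∨ (x0 ∨ F)) ∧ (x0 ∨ (x0 ∧ F))
  →2  (x0 ∨ x0) ∧ (x0 ∨ (x0 ∧ F))
  →3  x0 ∧ (x0 ∨ (x0 ∧ F))
  →4  x0 ∧ (x0 ∨ F)
  →5  x0 ∧ x0
  →6  x0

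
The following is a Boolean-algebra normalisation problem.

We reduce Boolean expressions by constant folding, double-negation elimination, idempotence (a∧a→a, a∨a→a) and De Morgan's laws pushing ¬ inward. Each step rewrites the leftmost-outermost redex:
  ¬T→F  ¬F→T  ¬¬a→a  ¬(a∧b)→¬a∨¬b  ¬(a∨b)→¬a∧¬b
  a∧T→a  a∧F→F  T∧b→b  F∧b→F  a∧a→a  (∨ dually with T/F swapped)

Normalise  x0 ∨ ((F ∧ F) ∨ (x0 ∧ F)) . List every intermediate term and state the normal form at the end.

  start: x0 ∨ ((F ∧ F) ∨ (x0 ∧ F))
  →1  x0 ∨ (F ∨ (x0 ∧ F))
  →2  x0 ∨ (x0 ∧ F)
  →3  x0 ∨ F
  →4  x0

Answer: normal form = x0  (in 4 steps)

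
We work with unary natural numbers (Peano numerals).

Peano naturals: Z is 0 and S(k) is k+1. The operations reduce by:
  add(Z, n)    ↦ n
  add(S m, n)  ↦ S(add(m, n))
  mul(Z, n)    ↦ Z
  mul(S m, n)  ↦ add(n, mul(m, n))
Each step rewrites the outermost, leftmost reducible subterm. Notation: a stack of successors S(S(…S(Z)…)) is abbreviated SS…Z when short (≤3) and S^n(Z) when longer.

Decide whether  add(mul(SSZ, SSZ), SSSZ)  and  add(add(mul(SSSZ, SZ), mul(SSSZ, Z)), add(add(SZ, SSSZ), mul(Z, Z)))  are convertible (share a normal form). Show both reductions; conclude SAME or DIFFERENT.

Answer: SAME — A ⇓ S^7(Z), B ⇓ S^7(Z)

Working:
Term A:
  start: add(mul(SSZ, SSZ), SSSZ)
  step 1: add(add(SSZ, mul(SZ, SSZ)), SSSZ)
  step 2: add(S(add(SZ, mul(SZ, SSZ))), SSSZ)
  step 3: S(add(add(SZ, mul(SZ, SSZ)), SSSZ))
  step 4: S(add(S(add(Z, mul(SZ, SSZ))), SSSZ))
  step 5: S(S(add(add(Z, mul(SZ, SSZ)), SSSZ)))
  step 6: S(S(add(mul(SZ, SSZ), SSSZ)))
  step 7: S(S(add(add(SSZ, mul(Z, SSZ)), SSSZ)))
  step 8: S(S(add(S(add(SZ, mul(Z, SSZ))), SSSZ)))
  step 9: S(S(S(add(add(SZ, mul(Z, SSZ)), SSSZ))))
  step 10: S(S(S(add(S(add(Z, mul(Z, SSZ))), SSSZ))))
  step 11: S(S(S(S(add(add(Z, mul(Z, SSZ)), SSSZ)))))
  step 12: S(S(S(S(add(mul(Z, SSZ), SSSZ)))))
  step 13: S(S(S(S(add(Z, SSSZ)))))
  step 14: S^7(Z)

Term B:
  start: add(add(mul(SSSZ, SZ), mul(SSSZ, Z)), add(add(SZ, SSSZ), mul(Z, Z)))
  step 1: add(add(add(SZ, mul(SSZ, SZ)), mul(SSSZ, Z)), add(add(SZ, SSSZ), mul(Z, Z)))
  step 2: add(add(S(add(Z, mul(SSZ, SZ))), mul(SSSZ, Z)), add(add(SZ, SSSZ), mul(Z, Z)))
  step 3: add(S(add(add(Z, mul(SSZ, SZ)), mul(SSSZ, Z))), add(add(SZ, SSSZ), mul(Z, Z)))
  step 4: S(add(add(add(Z, mul(SSZ, SZ)), mul(SSSZ, Z)), add(add(SZ, SSSZ), mul(Z, Z))))
  step 5: S(add(add(mul(SSZ, SZ), mul(SSSZ, Z)), add(add(SZ, SSSZ), mul(Z, Z))))
  step 6: S(add(add(add(SZ, mul(SZ, SZ)), mul(SSSZ, Z)), add(add(SZ, SSSZ), mul(Z, Z))))
  step 7: S(add(add(S(add(Z, mul(SZ, SZ))), mul(SSSZ, Z)), add(add(SZ, SSSZ), mul(Z, Z))))
  step 8: S(add(S(add(add(Z, mul(SZ, SZ)), mul(SSSZ, Z))), add(add(SZ, SSSZ), mul(Z, Z))))
  step 9: S(S(add(add(add(Z, mul(SZ, SZ)), mul(SSSZ, Z)), add(add(SZ, SSSZ), mul(Z, Z)))))
  step 10: S(S(add(add(mul(SZ, SZ), mul(SSSZ, Z)), add(add(SZ, SSSZ), mul(Z, Z)))))
  step 11: S(S(add(add(add(SZ, mul(Z, SZ)), mul(SSSZ, Z)), add(add(SZ, SSSZ), mul(Z, Z)))))
  step 12: S(S(add(add(S(add(Z, mul(Z, SZ))), mul(SSSZ, Z)), add(add(SZ, SSSZ), mul(Z, Z)))))
  step 13: S(S(add(S(add(add(Z, mul(Z, SZ)), mul(SSSZ, Z))), add(add(SZ, SSSZ), mul(Z, Z)))))
  step 14: S(S(S(add(add(add(Z, mul(Z, SZ)), mul(SSSZ, Z)), add(add(SZ, SSSZ), mul(Z, Z))))))
  step 15: S(S(S(add(add(mul(Z, SZ), mul(SSSZ, Z)), add(add(SZ, SSSZ), mul(Z, Z))))))
  step 16: S(S(S(add(add(Z, mul(SSSZ, Z)), add(add(SZ, SSSZ), mul(Z, Z))))))
  step 17: S(S(S(add(mul(SSSZ, Z), add(add(SZ, SSSZ), mul(Z, Z))))))
  step 18: S(S(S(add(add(Z, mul(SSZ, Z)), add(add(SZ, SSSZ), mul(Z, Z))))))
  step 19: S(S(S(add(mul(SSZ, Z), add(add(SZ, SSSZ), mul(Z, Z))))))
  step 20: S(S(S(add(add(Z, mul(SZ, Z)), add(add(SZ, SSSZ), mul(Z, Z))))))
  step 21: S(S(S(add(mul(SZ, Z), add(add(SZ, SSSZ), mul(Z, Z))))))
  step 22: S(S(S(add(add(Z, mul(Z, Z)), add(add(SZ, SSSZ), mul(Z, Z))))))
  step 23: S(S(S(add(mul(Z, Z), add(add(SZ, SSSZ), mul(Z, Z))))))
  step 24: S(S(S(add(Z, add(add(SZ, SSSZ), mul(Z, Z))))))
  step 25: S(S(S(add(add(SZ, SSSZ), mul(Z, Z)))))
  step 26: S(S(S(add(S(add(Z, SSSZ)), mul(Z, Z)))))
  step 27: S(S(S(S(add(add(Z, SSSZ), mul(Z, Z))))))
  step 28: S(S(S(S(add(SSSZ, mul(Z, Z))))))
  step 29: S(S(S(S(S(add(SSZ, mul(Z, Z)))))))
  step 30: S(S(S(S(S(S(add(SZ, mul(Z, Z))))))))
  step 31: S(S(S(S(S(S(S(add(Z, mul(Z, Z)))))))))
  step 32: S(S(S(S(S(S(S(mul(Z, Z))))))))
  step 33: S^7(Z)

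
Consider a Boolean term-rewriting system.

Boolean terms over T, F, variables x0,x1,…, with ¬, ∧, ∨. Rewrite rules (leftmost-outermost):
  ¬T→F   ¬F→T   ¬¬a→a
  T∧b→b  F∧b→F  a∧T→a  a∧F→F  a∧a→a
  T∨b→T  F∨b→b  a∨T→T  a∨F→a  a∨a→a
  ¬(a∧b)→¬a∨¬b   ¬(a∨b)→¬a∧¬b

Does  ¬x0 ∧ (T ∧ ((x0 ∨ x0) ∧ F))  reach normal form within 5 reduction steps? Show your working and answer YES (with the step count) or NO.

Answer: YES — reaches normal form F in 3 ≤ 5 steps

Working:
  start: ¬x0 ∧ (T ∧ ((x0 ∨ x0) ∧ F))
  →1  ¬x0 ∧ ((x0 ∨ x0) ∧ F)
  →2  ¬x0 ∧ F
  →3  F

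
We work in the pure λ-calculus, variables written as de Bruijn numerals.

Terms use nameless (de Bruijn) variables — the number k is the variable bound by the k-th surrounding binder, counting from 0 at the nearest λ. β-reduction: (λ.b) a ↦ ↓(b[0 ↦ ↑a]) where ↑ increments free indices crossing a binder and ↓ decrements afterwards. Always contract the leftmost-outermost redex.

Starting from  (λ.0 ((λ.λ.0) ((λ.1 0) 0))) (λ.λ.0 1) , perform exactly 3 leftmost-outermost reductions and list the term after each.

Answer: after 3 steps: λ.0 (λ.0)

Reduction:
  start: (λ.0 ((λ.λ.0) ((λ.1 0) 0))) (λ.λ.0 1)
  [1] (λ.λ.0 1) ((λ.λ.0) ((λ.(λ.λ.0 1) 0) (λ.λ.0 1)))
  [2] λ.0 ((λ.λ.0) ((λ.(λ.λ.0 1) 0) (λ.λ.0 1)))
  [3] λ.0 (λ.0)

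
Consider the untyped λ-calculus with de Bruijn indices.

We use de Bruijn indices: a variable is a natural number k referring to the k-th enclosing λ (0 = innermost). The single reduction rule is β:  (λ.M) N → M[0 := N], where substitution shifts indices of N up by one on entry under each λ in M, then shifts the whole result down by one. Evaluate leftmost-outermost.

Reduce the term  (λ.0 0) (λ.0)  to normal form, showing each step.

  start: (λ.0 0) (λ.0)
  [1] (λ.0) (λ.0)
  [2] λ.0

Answer: normal form = λ.0  (in 2 steps)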